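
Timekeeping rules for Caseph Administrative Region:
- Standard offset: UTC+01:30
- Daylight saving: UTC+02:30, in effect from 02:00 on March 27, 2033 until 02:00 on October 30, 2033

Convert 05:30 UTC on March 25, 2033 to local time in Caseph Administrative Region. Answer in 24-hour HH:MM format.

07:00

At the standard offset (UTC+01:30), 05:30 UTC + 1h30m = 07:00 Caseph Administrative Region standard time.
Daylight saving runs 27 March – 30 October; the standard-time date in Caseph Administrative Region, March 25, 2033, is outside that window, so Caseph Administrative Region is on standard time at UTC+01:30.
05:30 UTC + 1h30m = 07:00 local.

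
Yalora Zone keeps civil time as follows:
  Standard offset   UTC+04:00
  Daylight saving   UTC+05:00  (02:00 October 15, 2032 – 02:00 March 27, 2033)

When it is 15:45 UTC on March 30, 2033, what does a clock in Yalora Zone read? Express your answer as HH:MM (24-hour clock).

At the standard offset (UTC+04:00), 15:45 UTC + 4h = 19:45 Yalora Zone standard time.
The standard-time date in Yalora Zone, March 30, 2033, does not fall between 15 October 2032 and 27 March 2033, so daylight saving is not in effect and Yalora Zone is at UTC+04:00.
15:45 UTC + 4h = 19:45 local.

19:45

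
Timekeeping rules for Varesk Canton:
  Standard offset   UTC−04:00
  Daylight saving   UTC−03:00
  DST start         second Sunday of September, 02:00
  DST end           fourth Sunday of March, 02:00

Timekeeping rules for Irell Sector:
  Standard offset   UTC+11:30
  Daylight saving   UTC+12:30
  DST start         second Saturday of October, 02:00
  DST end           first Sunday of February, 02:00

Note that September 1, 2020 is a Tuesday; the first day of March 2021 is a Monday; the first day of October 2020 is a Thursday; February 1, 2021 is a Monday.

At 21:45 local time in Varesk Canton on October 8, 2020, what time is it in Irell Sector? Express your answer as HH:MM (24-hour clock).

12:15

1 September 2020 is a Tuesday, so the first Sunday is September 6 and the second is September 13.
1 March 2021 is a Monday, so the first Sunday is March 7 and the fourth is March 28.
October 8, 2020 falls between 13 September 2020 and 28 March 2021, so daylight saving is in effect and Varesk Canton is at UTC−03:00.
21:45 Varesk Canton + 3h = 00:45 UTC (rolling into the next day, 9 October 2020).
1 October 2020 is a Thursday, so the first Saturday is October 3 and the second is October 10.
1 February 2021 is a Monday, so the first Sunday is February 7.
At the standard offset (UTC+11:30), 00:45 UTC + 11h30m = 12:15 Irell Sector standard time.
Daylight saving runs 10 October 2020 – 7 February 2021; the standard-time date in Irell Sector, October 9, 2020, is outside that window, so Irell Sector is on standard time at UTC+11:30.
00:45 UTC + 11h30m = 12:15 Irell Sector.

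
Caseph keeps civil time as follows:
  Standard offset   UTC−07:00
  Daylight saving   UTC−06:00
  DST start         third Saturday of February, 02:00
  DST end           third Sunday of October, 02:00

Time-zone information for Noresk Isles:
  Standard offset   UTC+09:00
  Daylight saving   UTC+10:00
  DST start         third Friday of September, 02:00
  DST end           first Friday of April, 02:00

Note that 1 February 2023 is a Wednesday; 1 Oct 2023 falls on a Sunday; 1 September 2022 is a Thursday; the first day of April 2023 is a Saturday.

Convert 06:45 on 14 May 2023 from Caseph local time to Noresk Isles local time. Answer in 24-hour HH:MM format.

21:45

1 February 2023 is a Wednesday, so the first Saturday is February 4 and the third is February 18.
1 October 2023 is a Sunday, so the first Sunday is October 1 and the third is October 15.
Daylight saving runs 18 February – 15 October; 14 May 2023 is inside that window, so Caseph is at UTC−06:00.
06:45 Caseph + 6h = 12:45 UTC.
1 September 2022 is a Thursday, so the first Friday is September 2 and the third is September 16.
1 April 2023 is a Saturday, so the first Friday is April 7.
At the standard offset (UTC+09:00), 12:45 UTC + 9h = 21:45 Noresk Isles standard time.
Daylight saving runs 16 September 2022 – 7 April 2023; the standard-time date in Noresk Isles, 14 May 2023, is outside that window, so Noresk Isles is on standard time at UTC+09:00.
12:45 UTC + 9h = 21:45 Noresk Isles.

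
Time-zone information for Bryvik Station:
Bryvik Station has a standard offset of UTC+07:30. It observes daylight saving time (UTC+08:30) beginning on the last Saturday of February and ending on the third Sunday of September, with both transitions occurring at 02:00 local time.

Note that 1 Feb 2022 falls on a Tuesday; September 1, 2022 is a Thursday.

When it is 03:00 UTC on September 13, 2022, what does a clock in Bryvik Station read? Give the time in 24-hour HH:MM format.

1 February 2022 is a Tuesday, so Saturdays fall on 5, 12, 19, 26; the last is February 26.
1 September 2022 is a Thursday, so the first Sunday is September 4 and the third is September 18.
At the standard offset (UTC+07:30), 03:00 UTC + 7h30m = 10:30 Bryvik Station standard time.
The standard-time date in Bryvik Station, September 13, 2022, falls between 26 February and 18 September, so daylight saving is in effect and Bryvik Station is at UTC+08:30.
03:00 UTC + 8h30m = 11:30 local.

11:30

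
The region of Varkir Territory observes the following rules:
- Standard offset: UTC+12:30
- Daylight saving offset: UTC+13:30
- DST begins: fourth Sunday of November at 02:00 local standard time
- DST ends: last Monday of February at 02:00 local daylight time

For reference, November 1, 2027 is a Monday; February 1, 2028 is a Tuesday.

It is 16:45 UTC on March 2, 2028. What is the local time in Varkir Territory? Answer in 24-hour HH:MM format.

1 November 2027 is a Monday, so the first Sunday is November 7 and the fourth is November 28.
1 February 2028 is a Tuesday, so Mondays fall on 7, 14, 21, 28; the last is February 28.
At the standard offset (UTC+12:30), 16:45 UTC + 12h30m = 05:15 Varkir Territory standard time (rolling into the next day, 3 March 2028).
Daylight saving runs 28 November 2027 – 28 February 2028; the standard-time date in Varkir Territory, March 3, 2028, is outside that window, so Varkir Territory is on standard time at UTC+12:30.
16:45 UTC + 12h30m = 05:15 local (rolling into the next day, 3 March 2028).

05:15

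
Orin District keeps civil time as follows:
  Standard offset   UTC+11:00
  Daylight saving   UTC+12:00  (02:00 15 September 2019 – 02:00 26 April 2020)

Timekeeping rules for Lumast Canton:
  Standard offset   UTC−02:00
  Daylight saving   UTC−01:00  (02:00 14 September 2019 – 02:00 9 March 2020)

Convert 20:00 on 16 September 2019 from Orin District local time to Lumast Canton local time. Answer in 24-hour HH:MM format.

16 September 2019 falls between 15 September 2019 and 26 April 2020, so daylight saving is in effect and Orin District is at UTC+12:00.
20:00 Orin District − 12h = 08:00 UTC.
At the standard offset (UTC−02:00), 08:00 UTC − 2h = 06:00 Lumast Canton standard time.
Daylight saving runs 14 September 2019 – 9 March 2020; the standard-time date in Lumast Canton, 16 September 2019, is inside that window, so Lumast Canton is at UTC−01:00.
08:00 UTC − 1h = 07:00 Lumast Canton.

07:00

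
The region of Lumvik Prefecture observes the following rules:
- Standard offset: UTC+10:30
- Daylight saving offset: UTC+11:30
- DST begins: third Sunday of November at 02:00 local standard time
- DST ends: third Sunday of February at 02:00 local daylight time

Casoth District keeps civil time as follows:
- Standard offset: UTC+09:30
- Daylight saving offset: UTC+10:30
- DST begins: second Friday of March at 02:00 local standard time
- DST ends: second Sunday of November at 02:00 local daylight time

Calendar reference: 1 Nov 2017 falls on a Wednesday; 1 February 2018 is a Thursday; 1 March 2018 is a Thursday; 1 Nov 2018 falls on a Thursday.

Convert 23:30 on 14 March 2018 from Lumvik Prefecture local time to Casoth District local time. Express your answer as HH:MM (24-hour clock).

23:30

1 November 2017 is a Wednesday, so the first Sunday is November 5 and the third is November 19.
1 February 2018 is a Thursday, so the first Sunday is February 4 and the third is February 18.
Daylight saving runs 19 November 2017 – 18 February 2018; 14 March 2018 is outside that window, so Lumvik Prefecture is on standard time at UTC+10:30.
23:30 Lumvik Prefecture − 10h30m = 13:00 UTC.
1 March 2018 is a Thursday, so the first Friday is March 2 and the second is March 9.
1 November 2018 is a Thursday, so the first Sunday is November 4 and the second is November 11.
At the standard offset (UTC+09:30), 13:00 UTC + 9h30m = 22:30 Casoth District standard time.
The standard-time date in Casoth District, 14 March 2018, falls between 9 March and 11 November, so daylight saving is in effect and Casoth District is at UTC+10:30.
13:00 UTC + 10h30m = 23:30 Casoth District.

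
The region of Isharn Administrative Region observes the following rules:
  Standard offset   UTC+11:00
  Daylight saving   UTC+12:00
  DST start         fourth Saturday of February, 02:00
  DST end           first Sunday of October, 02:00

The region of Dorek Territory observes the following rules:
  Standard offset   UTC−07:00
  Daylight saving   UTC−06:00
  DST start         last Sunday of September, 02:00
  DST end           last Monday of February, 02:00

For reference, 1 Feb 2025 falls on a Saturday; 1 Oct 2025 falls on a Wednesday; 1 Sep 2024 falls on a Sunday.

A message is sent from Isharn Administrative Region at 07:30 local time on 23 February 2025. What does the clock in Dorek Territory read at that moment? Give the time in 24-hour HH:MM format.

13:30

1 February 2025 is a Saturday, so the first Saturday is February 1 and the fourth is February 22.
1 October 2025 is a Wednesday, so the first Sunday is October 5.
Daylight saving runs 22 February – 5 October; 23 February 2025 is inside that window, so Isharn Administrative Region is at UTC+12:00.
07:30 Isharn Administrative Region − 12h = 19:30 UTC (rolling into the previous day, 22 February 2025).
1 September 2024 is a Sunday, so Sundays fall on 1, 8, 15, 22, 29; the last is September 29.
1 February 2025 is a Saturday, so Mondays fall on 3, 10, 17, 24; the last is February 24.
At the standard offset (UTC−07:00), 19:30 UTC − 7h = 12:30 Dorek Territory standard time.
Daylight saving runs 29 September 2024 – 24 February 2025; the standard-time date in Dorek Territory, 22 February 2025, is inside that window, so Dorek Territory is at UTC−06:00.
19:30 UTC − 6h = 13:30 Dorek Territory.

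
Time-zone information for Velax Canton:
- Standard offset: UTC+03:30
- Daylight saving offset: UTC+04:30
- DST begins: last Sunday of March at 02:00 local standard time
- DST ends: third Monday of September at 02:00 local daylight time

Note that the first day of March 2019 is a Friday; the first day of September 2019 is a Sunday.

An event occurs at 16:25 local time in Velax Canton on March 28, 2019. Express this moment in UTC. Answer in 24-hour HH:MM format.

12:55

1 March 2019 is a Friday, so Sundays fall on 3, 10, 17, 24, 31; the last is March 31.
1 September 2019 is a Sunday, so the first Monday is September 2 and the third is September 16.
March 28, 2019 does not fall between 31 March and 16 September, so daylight saving is not in effect and Velax Canton is at UTC+03:30.
16:25 local − 3h30m = 12:55 UTC.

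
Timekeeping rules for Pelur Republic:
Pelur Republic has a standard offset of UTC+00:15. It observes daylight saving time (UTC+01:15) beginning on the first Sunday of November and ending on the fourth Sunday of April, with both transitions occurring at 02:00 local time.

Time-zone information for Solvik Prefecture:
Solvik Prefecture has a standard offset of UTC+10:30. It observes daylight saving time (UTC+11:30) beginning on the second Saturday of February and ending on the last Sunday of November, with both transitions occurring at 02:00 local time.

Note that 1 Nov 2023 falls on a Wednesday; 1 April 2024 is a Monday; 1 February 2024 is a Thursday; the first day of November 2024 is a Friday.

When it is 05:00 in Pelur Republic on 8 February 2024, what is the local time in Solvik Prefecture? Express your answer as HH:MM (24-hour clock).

1 November 2023 is a Wednesday, so the first Sunday is November 5.
1 April 2024 is a Monday, so the first Sunday is April 7 and the fourth is April 28.
Daylight saving runs 5 November 2023 – 28 April 2024; 8 February 2024 is inside that window, so Pelur Republic is at UTC+01:15.
05:00 Pelur Republic − 1h15m = 03:45 UTC.
1 February 2024 is a Thursday, so the first Saturday is February 3 and the second is February 10.
1 November 2024 is a Friday, so Sundays fall on 3, 10, 17, 24; the last is November 24.
At the standard offset (UTC+10:30), 03:45 UTC + 10h30m = 14:15 Solvik Prefecture standard time.
The standard-time date in Solvik Prefecture, 8 February 2024, does not fall between 10 February and 24 November, so daylight saving is not in effect and Solvik Prefecture is at UTC+10:30.
03:45 UTC + 10h30m = 14:15 Solvik Prefecture.

14:15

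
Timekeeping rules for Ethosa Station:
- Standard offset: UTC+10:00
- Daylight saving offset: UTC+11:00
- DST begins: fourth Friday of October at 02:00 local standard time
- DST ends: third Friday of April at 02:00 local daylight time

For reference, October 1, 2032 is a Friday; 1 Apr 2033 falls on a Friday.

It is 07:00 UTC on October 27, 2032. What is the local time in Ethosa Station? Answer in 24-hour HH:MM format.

18:00

1 October 2032 is a Friday, so the first Friday is October 1 and the fourth is October 22.
1 April 2033 is a Friday, so the first Friday is April 1 and the third is April 15.
At the standard offset (UTC+10:00), 07:00 UTC + 10h = 17:00 Ethosa Station standard time.
The standard-time date in Ethosa Station, October 27, 2032, lies within the daylight-saving period (22 October 2032 – 15 April 2033), so Ethosa Station is on daylight time, UTC+11:00.
07:00 UTC + 11h = 18:00 local.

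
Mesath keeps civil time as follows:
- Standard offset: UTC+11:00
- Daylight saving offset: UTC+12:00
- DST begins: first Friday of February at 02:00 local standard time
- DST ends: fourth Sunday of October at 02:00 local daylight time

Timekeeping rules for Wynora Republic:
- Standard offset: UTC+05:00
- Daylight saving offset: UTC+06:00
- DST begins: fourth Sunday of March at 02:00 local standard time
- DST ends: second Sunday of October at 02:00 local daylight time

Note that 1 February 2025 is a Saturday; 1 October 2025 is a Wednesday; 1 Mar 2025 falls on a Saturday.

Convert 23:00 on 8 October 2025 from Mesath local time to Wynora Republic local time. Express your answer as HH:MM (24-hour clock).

1 February 2025 is a Saturday, so the first Friday is February 7.
1 October 2025 is a Wednesday, so the first Sunday is October 5 and the fourth is October 26.
8 October 2025 lies within the daylight-saving period (7 February – 26 October), so Mesath is on daylight time, UTC+12:00.
23:00 Mesath − 12h = 11:00 UTC.
1 March 2025 is a Saturday, so the first Sunday is March 2 and the fourth is March 23.
1 October 2025 is a Wednesday, so the first Sunday is October 5 and the second is October 12.
At the standard offset (UTC+05:00), 11:00 UTC + 5h = 16:00 Wynora Republic standard time.
Daylight saving runs 23 March – 12 October; the standard-time date in Wynora Republic, 8 October 2025, is inside that window, so Wynora Republic is at UTC+06:00.
11:00 UTC + 6h = 17:00 Wynora Republic.

17:00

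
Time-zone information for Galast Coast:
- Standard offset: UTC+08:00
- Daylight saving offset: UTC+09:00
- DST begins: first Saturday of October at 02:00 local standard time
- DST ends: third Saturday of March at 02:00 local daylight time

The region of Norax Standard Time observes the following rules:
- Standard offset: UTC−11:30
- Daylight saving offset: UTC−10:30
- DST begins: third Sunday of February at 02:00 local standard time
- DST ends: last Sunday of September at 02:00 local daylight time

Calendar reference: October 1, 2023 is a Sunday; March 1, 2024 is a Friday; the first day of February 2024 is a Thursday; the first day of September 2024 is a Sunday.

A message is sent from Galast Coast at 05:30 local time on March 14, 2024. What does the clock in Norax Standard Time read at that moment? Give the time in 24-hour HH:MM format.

10:00

1 October 2023 is a Sunday, so the first Saturday is October 7.
1 March 2024 is a Friday, so the first Saturday is March 2 and the third is March 16.
Daylight saving runs 7 October 2023 – 16 March 2024; March 14, 2024 is inside that window, so Galast Coast is at UTC+09:00.
05:30 Galast Coast − 9h = 20:30 UTC (rolling into the previous day, 13 March 2024).
1 February 2024 is a Thursday, so the first Sunday is February 4 and the third is February 18.
1 September 2024 is a Sunday, so Sundays fall on 1, 8, 15, 22, 29; the last is September 29.
At the standard offset (UTC−11:30), 20:30 UTC − 11h30m = 09:00 Norax Standard Time standard time.
Daylight saving runs 18 February – 29 September; the standard-time date in Norax Standard Time, March 13, 2024, is inside that window, so Norax Standard Time is at UTC−10:30.
20:30 UTC − 10h30m = 10:00 Norax Standard Time.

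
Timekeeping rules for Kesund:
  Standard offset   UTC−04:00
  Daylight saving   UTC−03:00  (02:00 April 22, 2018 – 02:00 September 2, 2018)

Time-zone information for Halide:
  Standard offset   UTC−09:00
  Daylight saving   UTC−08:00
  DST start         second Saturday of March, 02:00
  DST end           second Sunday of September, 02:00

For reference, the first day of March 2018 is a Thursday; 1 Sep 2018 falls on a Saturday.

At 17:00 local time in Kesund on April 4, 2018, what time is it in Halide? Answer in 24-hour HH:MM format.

13:00

Daylight saving runs 22 April – 2 September; April 4, 2018 is outside that window, so Kesund is on standard time at UTC−04:00.
17:00 Kesund + 4h = 21:00 UTC.
1 March 2018 is a Thursday, so the first Saturday is March 3 and the second is March 10.
1 September 2018 is a Saturday, so the first Sunday is September 2 and the second is September 9.
At the standard offset (UTC−09:00), 21:00 UTC − 9h = 12:00 Halide standard time.
The standard-time date in Halide, April 4, 2018, lies within the daylight-saving period (10 March – 9 September), so Halide is on daylight time, UTC−08:00.
21:00 UTC − 8h = 13:00 Halide.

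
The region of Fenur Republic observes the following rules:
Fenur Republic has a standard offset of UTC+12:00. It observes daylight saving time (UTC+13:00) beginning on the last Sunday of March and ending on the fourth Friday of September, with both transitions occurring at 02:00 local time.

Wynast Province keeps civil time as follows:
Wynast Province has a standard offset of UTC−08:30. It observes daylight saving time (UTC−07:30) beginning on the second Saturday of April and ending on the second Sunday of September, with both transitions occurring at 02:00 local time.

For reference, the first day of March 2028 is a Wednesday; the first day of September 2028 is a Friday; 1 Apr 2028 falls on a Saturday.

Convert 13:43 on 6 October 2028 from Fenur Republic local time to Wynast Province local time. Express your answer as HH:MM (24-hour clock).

17:13

1 March 2028 is a Wednesday, so Sundays fall on 5, 12, 19, 26; the last is March 26.
1 September 2028 is a Friday, so the first Friday is September 1 and the fourth is September 22.
Daylight saving runs 26 March – 22 September; 6 October 2028 is outside that window, so Fenur Republic is on standard time at UTC+12:00.
13:43 Fenur Republic − 12h = 01:43 UTC.
1 April 2028 is a Saturday, so the first Saturday is April 1 and the second is April 8.
1 September 2028 is a Friday, so the first Sunday is September 3 and the second is September 10.
At the standard offset (UTC−08:30), 01:43 UTC − 8h30m = 17:13 Wynast Province standard time (rolling into the previous day, 5 October 2028).
The standard-time date in Wynast Province, 5 October 2028, does not fall between 8 April and 10 September, so daylight saving is not in effect and Wynast Province is at UTC−08:30.
01:43 UTC − 8h30m = 17:13 Wynast Province (rolling into the previous day, 5 October 2028).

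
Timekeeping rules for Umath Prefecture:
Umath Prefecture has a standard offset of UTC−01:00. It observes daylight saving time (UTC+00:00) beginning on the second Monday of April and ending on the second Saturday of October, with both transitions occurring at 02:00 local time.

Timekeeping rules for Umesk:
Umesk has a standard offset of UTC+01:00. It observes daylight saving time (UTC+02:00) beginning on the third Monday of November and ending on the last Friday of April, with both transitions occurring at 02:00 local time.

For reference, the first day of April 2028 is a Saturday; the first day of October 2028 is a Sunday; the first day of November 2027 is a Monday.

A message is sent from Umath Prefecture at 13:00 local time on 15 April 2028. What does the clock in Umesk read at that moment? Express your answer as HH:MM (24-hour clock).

15:00

1 April 2028 is a Saturday, so the first Monday is April 3 and the second is April 10.
1 October 2028 is a Sunday, so the first Saturday is October 7 and the second is October 14.
Daylight saving runs 10 April – 14 October; 15 April 2028 is inside that window, so Umath Prefecture is at UTC+00:00.
13:00 Umath Prefecture − 0h = 13:00 UTC.
1 November 2027 is a Monday, so the first Monday is November 1 and the third is November 15.
1 April 2028 is a Saturday, so Fridays fall on 7, 14, 21, 28; the last is April 28.
At the standard offset (UTC+01:00), 13:00 UTC + 1h = 14:00 Umesk standard time.
The standard-time date in Umesk, 15 April 2028, lies within the daylight-saving period (15 November 2027 – 28 April 2028), so Umesk is on daylight time, UTC+02:00.
13:00 UTC + 2h = 15:00 Umesk.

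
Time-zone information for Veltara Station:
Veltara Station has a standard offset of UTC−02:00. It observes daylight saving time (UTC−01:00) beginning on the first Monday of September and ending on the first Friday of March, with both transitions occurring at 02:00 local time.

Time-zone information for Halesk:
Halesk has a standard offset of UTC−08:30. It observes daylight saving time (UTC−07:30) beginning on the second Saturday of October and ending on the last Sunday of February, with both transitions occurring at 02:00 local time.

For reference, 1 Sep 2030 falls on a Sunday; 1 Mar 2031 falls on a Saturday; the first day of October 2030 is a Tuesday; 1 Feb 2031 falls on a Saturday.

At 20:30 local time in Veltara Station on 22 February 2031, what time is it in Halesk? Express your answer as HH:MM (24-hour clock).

14:00

1 September 2030 is a Sunday, so the first Monday is September 2.
1 March 2031 is a Saturday, so the first Friday is March 7.
Daylight saving runs 2 September 2030 – 7 March 2031; 22 February 2031 is inside that window, so Veltara Station is at UTC−01:00.
20:30 Veltara Station + 1h = 21:30 UTC.
1 October 2030 is a Tuesday, so the first Saturday is October 5 and the second is October 12.
1 February 2031 is a Saturday, so Sundays fall on 2, 9, 16, 23; the last is February 23.
At the standard offset (UTC−08:30), 21:30 UTC − 8h30m = 13:00 Halesk standard time.
The standard-time date in Halesk, 22 February 2031, falls between 12 October 2030 and 23 February 2031, so daylight saving is in effect and Halesk is at UTC−07:30.
21:30 UTC − 7h30m = 14:00 Halesk.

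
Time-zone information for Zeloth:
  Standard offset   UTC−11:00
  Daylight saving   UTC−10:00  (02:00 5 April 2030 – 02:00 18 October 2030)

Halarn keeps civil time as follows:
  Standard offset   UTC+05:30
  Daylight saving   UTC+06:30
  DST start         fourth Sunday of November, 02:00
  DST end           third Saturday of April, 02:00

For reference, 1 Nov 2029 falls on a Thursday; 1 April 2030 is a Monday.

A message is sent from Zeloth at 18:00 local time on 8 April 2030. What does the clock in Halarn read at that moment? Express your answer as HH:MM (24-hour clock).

10:30

8 April 2030 falls between 5 April and 18 October, so daylight saving is in effect and Zeloth is at UTC−10:00.
18:00 Zeloth + 10h = 04:00 UTC (rolling into the next day, 9 April 2030).
1 November 2029 is a Thursday, so the first Sunday is November 4 and the fourth is November 25.
1 April 2030 is a Monday, so the first Saturday is April 6 and the third is April 20.
At the standard offset (UTC+05:30), 04:00 UTC + 5h30m = 09:30 Halarn standard time.
The standard-time date in Halarn, 9 April 2030, falls between 25 November 2029 and 20 April 2030, so daylight saving is in effect and Halarn is at UTC+06:30.
04:00 UTC + 6h30m = 10:30 Halarn.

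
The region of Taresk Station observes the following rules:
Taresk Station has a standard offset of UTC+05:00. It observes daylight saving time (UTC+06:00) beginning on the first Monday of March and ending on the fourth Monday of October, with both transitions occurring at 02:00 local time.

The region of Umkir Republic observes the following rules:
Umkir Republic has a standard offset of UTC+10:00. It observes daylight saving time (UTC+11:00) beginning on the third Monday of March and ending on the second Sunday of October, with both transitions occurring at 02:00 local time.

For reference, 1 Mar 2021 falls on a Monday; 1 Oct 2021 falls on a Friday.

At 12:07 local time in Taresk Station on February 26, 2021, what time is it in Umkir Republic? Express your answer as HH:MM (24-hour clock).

17:07

1 March 2021 is a Monday, so the first Monday is March 1.
1 October 2021 is a Friday, so the first Monday is October 4 and the fourth is October 25.
February 26, 2021 is outside the daylight-saving period (1 March – 25 October), so Taresk Station is on standard time, UTC+05:00.
12:07 Taresk Station − 5h = 07:07 UTC.
1 March 2021 is a Monday, so the first Monday is March 1 and the third is March 15.
1 October 2021 is a Friday, so the first Sunday is October 3 and the second is October 10.
At the standard offset (UTC+10:00), 07:07 UTC + 10h = 17:07 Umkir Republic standard time.
Daylight saving runs 15 March – 10 October; the standard-time date in Umkir Republic, February 26, 2021, is outside that window, so Umkir Republic is on standard time at UTC+10:00.
07:07 UTC + 10h = 17:07 Umkir Republic.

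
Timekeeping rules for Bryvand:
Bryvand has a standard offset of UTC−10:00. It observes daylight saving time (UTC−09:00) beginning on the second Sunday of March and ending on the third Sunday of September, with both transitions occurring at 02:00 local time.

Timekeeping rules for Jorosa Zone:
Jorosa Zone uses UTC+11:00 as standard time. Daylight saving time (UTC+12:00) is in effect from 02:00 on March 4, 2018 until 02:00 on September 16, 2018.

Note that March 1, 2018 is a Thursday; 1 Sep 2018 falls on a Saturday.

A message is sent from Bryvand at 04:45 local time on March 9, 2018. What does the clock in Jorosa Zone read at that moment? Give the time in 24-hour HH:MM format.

02:45

1 March 2018 is a Thursday, so the first Sunday is March 4 and the second is March 11.
1 September 2018 is a Saturday, so the first Sunday is September 2 and the third is September 16.
March 9, 2018 does not fall between 11 March and 16 September, so daylight saving is not in effect and Bryvand is at UTC−10:00.
04:45 Bryvand + 10h = 14:45 UTC.
At the standard offset (UTC+11:00), 14:45 UTC + 11h = 01:45 Jorosa Zone standard time (rolling into the next day, 10 March 2018).
Daylight saving runs 4 March – 16 September; the standard-time date in Jorosa Zone, March 10, 2018, is inside that window, so Jorosa Zone is at UTC+12:00.
14:45 UTC + 12h = 02:45 Jorosa Zone (rolling into the next day, 10 March 2018).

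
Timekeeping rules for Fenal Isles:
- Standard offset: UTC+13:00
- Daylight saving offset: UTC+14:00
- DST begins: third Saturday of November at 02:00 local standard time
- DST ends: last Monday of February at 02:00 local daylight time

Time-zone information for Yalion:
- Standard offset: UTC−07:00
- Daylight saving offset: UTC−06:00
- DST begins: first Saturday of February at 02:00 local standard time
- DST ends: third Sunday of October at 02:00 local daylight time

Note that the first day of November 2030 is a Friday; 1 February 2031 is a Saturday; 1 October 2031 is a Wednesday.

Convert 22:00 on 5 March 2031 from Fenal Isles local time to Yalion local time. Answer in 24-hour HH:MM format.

03:00

1 November 2030 is a Friday, so the first Saturday is November 2 and the third is November 16.
1 February 2031 is a Saturday, so Mondays fall on 3, 10, 17, 24; the last is February 24.
5 March 2031 is outside the daylight-saving period (16 November 2030 – 24 February 2031), so Fenal Isles is on standard time, UTC+13:00.
22:00 Fenal Isles − 13h = 09:00 UTC.
1 February 2031 is a Saturday, so the first Saturday is February 1.
1 October 2031 is a Wednesday, so the first Sunday is October 5 and the third is October 19.
At the standard offset (UTC−07:00), 09:00 UTC − 7h = 02:00 Yalion standard time.
Daylight saving runs 1 February – 19 October; the standard-time date in Yalion, 5 March 2031, is inside that window, so Yalion is at UTC−06:00.
09:00 UTC − 6h = 03:00 Yalion.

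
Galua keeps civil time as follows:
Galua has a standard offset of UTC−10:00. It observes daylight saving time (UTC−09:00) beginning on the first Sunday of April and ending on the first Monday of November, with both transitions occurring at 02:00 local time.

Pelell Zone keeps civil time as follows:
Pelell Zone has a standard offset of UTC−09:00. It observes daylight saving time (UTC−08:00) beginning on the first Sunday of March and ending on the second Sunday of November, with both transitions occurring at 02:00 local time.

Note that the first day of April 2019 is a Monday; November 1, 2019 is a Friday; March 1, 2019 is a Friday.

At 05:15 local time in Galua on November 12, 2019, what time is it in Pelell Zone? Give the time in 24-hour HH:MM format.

1 April 2019 is a Monday, so the first Sunday is April 7.
1 November 2019 is a Friday, so the first Monday is November 4.
Daylight saving runs 7 April – 4 November; November 12, 2019 is outside that window, so Galua is on standard time at UTC−10:00.
05:15 Galua + 10h = 15:15 UTC.
1 March 2019 is a Friday, so the first Sunday is March 3.
1 November 2019 is a Friday, so the first Sunday is November 3 and the second is November 10.
At the standard offset (UTC−09:00), 15:15 UTC − 9h = 06:15 Pelell Zone standard time.
The standard-time date in Pelell Zone, November 12, 2019, does not fall between 3 March and 10 November, so daylight saving is not in effect and Pelell Zone is at UTC−09:00.
15:15 UTC − 9h = 06:15 Pelell Zone.

06:15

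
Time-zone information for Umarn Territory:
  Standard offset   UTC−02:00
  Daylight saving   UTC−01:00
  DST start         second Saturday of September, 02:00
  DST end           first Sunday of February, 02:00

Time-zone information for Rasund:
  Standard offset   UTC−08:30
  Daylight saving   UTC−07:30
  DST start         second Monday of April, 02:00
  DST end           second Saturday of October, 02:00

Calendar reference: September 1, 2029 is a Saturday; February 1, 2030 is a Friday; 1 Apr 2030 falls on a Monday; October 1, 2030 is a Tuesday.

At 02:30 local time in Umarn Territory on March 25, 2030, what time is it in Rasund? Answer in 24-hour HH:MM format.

20:00

1 September 2029 is a Saturday, so the first Saturday is September 1 and the second is September 8.
1 February 2030 is a Friday, so the first Sunday is February 3.
Daylight saving runs 8 September 2029 – 3 February 2030; March 25, 2030 is outside that window, so Umarn Territory is on standard time at UTC−02:00.
02:30 Umarn Territory + 2h = 04:30 UTC.
1 April 2030 is a Monday, so the first Monday is April 1 and the second is April 8.
1 October 2030 is a Tuesday, so the first Saturday is October 5 and the second is October 12.
At the standard offset (UTC−08:30), 04:30 UTC − 8h30m = 20:00 Rasund standard time (rolling into the previous day, 24 March 2030).
The standard-time date in Rasund, March 24, 2030, does not fall between 8 April and 12 October, so daylight saving is not in effect and Rasund is at UTC−08:30.
04:30 UTC − 8h30m = 20:00 Rasund (rolling into the previous day, 24 March 2030).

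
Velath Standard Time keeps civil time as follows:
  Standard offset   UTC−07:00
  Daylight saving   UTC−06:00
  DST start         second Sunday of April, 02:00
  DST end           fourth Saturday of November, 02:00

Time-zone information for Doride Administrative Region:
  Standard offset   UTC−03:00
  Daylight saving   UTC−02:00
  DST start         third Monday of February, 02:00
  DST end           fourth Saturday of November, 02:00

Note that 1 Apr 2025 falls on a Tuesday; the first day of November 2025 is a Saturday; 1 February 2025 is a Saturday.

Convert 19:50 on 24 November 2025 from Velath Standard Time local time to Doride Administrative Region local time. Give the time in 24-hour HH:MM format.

23:50

1 April 2025 is a Tuesday, so the first Sunday is April 6 and the second is April 13.
1 November 2025 is a Saturday, so the first Saturday is November 1 and the fourth is November 22.
Daylight saving runs 13 April – 22 November; 24 November 2025 is outside that window, so Velath Standard Time is on standard time at UTC−07:00.
19:50 Velath Standard Time + 7h = 02:50 UTC (rolling into the next day, 25 November 2025).
1 February 2025 is a Saturday, so the first Monday is February 3 and the third is February 17.
1 November 2025 is a Saturday, so the first Saturday is November 1 and the fourth is November 22.
At the standard offset (UTC−03:00), 02:50 UTC − 3h = 23:50 Doride Administrative Region standard time (rolling into the previous day, 24 November 2025).
The standard-time date in Doride Administrative Region, 24 November 2025, is outside the daylight-saving period (17 February – 22 November), so Doride Administrative Region is on standard time, UTC−03:00.
02:50 UTC − 3h = 23:50 Doride Administrative Region (rolling into the previous day, 24 November 2025).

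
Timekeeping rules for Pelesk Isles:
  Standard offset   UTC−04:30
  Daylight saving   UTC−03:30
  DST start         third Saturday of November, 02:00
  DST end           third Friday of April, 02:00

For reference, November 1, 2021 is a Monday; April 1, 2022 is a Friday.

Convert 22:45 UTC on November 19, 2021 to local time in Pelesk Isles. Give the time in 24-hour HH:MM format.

18:15

1 November 2021 is a Monday, so the first Saturday is November 6 and the third is November 20.
1 April 2022 is a Friday, so the first Friday is April 1 and the third is April 15.
At the standard offset (UTC−04:30), 22:45 UTC − 4h30m = 18:15 Pelesk Isles standard time.
The standard-time date in Pelesk Isles, November 19, 2021, is outside the daylight-saving period (20 November 2021 – 15 April 2022), so Pelesk Isles is on standard time, UTC−04:30.
22:45 UTC − 4h30m = 18:15 local.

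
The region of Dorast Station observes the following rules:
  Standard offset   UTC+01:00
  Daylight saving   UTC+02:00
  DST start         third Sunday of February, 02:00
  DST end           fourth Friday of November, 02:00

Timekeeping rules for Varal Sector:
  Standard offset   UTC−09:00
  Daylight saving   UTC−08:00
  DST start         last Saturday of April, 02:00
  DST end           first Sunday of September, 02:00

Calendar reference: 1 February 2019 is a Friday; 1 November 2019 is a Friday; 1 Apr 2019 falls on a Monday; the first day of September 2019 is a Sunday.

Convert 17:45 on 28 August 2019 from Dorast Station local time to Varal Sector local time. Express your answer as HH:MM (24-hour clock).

07:45

1 February 2019 is a Friday, so the first Sunday is February 3 and the third is February 17.
1 November 2019 is a Friday, so the first Friday is November 1 and the fourth is November 22.
28 August 2019 lies within the daylight-saving period (17 February – 22 November), so Dorast Station is on daylight time, UTC+02:00.
17:45 Dorast Station − 2h = 15:45 UTC.
1 April 2019 is a Monday, so Saturdays fall on 6, 13, 20, 27; the last is April 27.
1 September 2019 is a Sunday, so the first Sunday is September 1.
At the standard offset (UTC−09:00), 15:45 UTC − 9h = 06:45 Varal Sector standard time.
The standard-time date in Varal Sector, 28 August 2019, falls between 27 April and 1 September, so daylight saving is in effect and Varal Sector is at UTC−08:00.
15:45 UTC − 8h = 07:45 Varal Sector.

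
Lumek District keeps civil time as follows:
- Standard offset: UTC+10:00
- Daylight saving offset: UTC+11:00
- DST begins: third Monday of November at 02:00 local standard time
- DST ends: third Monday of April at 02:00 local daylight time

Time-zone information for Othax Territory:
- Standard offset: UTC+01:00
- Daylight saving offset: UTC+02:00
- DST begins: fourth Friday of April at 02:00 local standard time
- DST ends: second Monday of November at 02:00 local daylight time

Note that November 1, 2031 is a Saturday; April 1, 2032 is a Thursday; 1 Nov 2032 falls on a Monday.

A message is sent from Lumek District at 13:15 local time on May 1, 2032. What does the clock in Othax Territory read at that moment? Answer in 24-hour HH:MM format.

1 November 2031 is a Saturday, so the first Monday is November 3 and the third is November 17.
1 April 2032 is a Thursday, so the first Monday is April 5 and the third is April 19.
May 1, 2032 does not fall between 17 November 2031 and 19 April 2032, so daylight saving is not in effect and Lumek District is at UTC+10:00.
13:15 Lumek District − 10h = 03:15 UTC.
1 April 2032 is a Thursday, so the first Friday is April 2 and the fourth is April 23.
1 November 2032 is a Monday, so the first Monday is November 1 and the second is November 8.
At the standard offset (UTC+01:00), 03:15 UTC + 1h = 04:15 Othax Territory standard time.
The standard-time date in Othax Territory, May 1, 2032, falls between 23 April and 8 November, so daylight saving is in effect and Othax Territory is at UTC+02:00.
03:15 UTC + 2h = 05:15 Othax Territory.

05:15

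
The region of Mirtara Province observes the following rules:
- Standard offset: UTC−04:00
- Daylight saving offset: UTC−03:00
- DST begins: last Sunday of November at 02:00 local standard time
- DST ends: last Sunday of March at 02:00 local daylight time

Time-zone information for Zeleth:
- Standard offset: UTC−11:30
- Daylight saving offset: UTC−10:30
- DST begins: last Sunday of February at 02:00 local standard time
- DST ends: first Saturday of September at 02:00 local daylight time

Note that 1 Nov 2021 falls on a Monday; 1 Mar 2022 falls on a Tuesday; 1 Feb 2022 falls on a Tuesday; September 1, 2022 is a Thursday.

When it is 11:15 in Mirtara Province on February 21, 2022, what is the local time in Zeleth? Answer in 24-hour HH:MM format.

02:45

1 November 2021 is a Monday, so Sundays fall on 7, 14, 21, 28; the last is November 28.
1 March 2022 is a Tuesday, so Sundays fall on 6, 13, 20, 27; the last is March 27.
February 21, 2022 falls between 28 November 2021 and 27 March 2022, so daylight saving is in effect and Mirtara Province is at UTC−03:00.
11:15 Mirtara Province + 3h = 14:15 UTC.
1 February 2022 is a Tuesday, so Sundays fall on 6, 13, 20, 27; the last is February 27.
1 September 2022 is a Thursday, so the first Saturday is September 3.
At the standard offset (UTC−11:30), 14:15 UTC − 11h30m = 02:45 Zeleth standard time.
The standard-time date in Zeleth, February 21, 2022, does not fall between 27 February and 3 September, so daylight saving is not in effect and Zeleth is at UTC−11:30.
14:15 UTC − 11h30m = 02:45 Zeleth.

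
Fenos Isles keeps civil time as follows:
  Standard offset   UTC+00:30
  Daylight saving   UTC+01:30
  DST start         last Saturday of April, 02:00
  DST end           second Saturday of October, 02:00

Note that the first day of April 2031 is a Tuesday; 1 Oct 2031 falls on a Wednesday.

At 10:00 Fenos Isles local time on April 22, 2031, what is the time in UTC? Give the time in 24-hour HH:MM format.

09:30

1 April 2031 is a Tuesday, so Saturdays fall on 5, 12, 19, 26; the last is April 26.
1 October 2031 is a Wednesday, so the first Saturday is October 4 and the second is October 11.
April 22, 2031 is outside the daylight-saving period (26 April – 11 October), so Fenos Isles is on standard time, UTC+00:30.
10:00 local − 0h30m = 09:30 UTC.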